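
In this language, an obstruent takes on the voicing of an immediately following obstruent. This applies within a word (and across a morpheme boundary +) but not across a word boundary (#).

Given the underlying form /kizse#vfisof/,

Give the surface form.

[kisse#ffisof]

/z/ before /s/ (voiceless) → [s]
/v/ before /f/ (voiceless) → [f]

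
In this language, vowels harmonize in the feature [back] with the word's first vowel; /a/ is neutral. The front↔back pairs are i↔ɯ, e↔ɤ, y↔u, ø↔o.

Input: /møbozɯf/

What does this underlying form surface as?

/o/ harmonizes with /ø/ ([-back]) → [ø]
/ɯ/ harmonizes with /ø/ ([-back]) → [i]

[møbøzif]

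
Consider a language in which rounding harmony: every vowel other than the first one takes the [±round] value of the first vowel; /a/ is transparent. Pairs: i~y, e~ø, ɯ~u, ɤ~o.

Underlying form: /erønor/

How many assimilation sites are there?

/ø/ harmonizes with /e/ ([-round]) → [e]
/o/ harmonizes with /e/ ([-round]) → [ɤ]
2 segments change.

2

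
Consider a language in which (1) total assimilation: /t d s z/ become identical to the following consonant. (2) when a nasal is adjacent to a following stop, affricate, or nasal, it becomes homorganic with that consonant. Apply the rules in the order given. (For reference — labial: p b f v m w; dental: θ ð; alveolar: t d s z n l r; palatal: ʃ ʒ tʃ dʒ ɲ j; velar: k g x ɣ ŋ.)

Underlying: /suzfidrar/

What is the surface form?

Rule 1: /z/ before /f/ → [f] (total assimilation)
Rule 1: /d/ before /r/ → [r] (total assimilation)
After rule 1: suffirrar
Rule 2: no segment meets the rule's conditions; no change.

[suffirrar]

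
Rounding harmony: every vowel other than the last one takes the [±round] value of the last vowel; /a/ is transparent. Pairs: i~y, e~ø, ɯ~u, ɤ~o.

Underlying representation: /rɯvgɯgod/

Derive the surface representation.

[ruvgugod]

/ɯ/ harmonizes with /o/ ([+round]) → [u]
/ɯ/ harmonizes with /o/ ([+round]) → [u]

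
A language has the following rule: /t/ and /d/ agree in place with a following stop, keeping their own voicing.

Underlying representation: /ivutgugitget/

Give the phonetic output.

[ivukgugikget]

/t/ before /g/ (velar) → [k]
/t/ before /g/ (velar) → [k]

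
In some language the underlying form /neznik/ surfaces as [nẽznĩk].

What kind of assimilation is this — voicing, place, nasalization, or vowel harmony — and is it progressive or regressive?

/e/→[ẽ] /i/→[ĩ].
Each target copies a feature from the preceding segment, so the direction is progressive.

nasalization, progressive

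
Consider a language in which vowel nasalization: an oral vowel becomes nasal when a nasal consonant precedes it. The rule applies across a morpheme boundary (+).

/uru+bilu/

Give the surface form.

no segment meets the rule's conditions; no change.

[uru+bilu]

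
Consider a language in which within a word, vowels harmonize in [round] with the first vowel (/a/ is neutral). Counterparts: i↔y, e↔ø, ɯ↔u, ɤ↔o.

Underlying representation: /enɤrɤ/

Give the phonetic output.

no segment meets the rule's conditions; no change.

[enɤrɤ]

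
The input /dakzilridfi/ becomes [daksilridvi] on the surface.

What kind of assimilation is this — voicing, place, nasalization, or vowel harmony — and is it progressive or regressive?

voicing assimilation, progressive

/z/→[s] /f/→[v].
Each target copies a feature from the preceding segment, so the direction is progressive.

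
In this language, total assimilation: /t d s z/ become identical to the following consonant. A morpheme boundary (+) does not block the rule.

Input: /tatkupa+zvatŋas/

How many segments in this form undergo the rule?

/t/ before /k/ → [k] (total assimilation)
/z/ before /v/ → [v] (total assimilation)
/t/ before /ŋ/ → [ŋ] (total assimilation)
3 segments change.

3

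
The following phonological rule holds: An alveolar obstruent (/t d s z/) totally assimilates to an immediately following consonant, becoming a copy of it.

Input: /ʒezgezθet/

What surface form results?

/z/ before /g/ → [g] (total assimilation)
/z/ before /θ/ → [θ] (total assimilation)

[ʒeggeθθet]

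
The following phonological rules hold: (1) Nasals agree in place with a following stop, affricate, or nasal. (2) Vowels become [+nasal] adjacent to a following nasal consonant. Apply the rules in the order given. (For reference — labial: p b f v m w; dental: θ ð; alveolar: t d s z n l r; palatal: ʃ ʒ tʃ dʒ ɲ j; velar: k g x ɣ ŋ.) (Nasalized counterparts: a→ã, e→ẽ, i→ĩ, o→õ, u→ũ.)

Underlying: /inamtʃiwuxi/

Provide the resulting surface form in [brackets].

[ĩnãɲtʃiwuxi]

Rule 1: /m/ before /tʃ/ (palatal) → [ɲ]
After rule 1: inaɲtʃiwuxi
Rule 2: /i/ before nasal /n/ → [ĩ]
Rule 2: /a/ before nasal /ɲ/ → [ã]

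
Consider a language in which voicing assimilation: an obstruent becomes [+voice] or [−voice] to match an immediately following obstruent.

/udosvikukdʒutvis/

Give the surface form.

[udozvikugdʒudvis]

/s/ before /v/ (voiced) → [z]
/k/ before /dʒ/ (voiced) → [g]
/t/ before /v/ (voiced) → [d]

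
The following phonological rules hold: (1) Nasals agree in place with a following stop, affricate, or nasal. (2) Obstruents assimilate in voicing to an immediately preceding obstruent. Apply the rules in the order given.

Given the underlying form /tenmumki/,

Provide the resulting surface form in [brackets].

Rule 1: /n/ before /m/ (labial) → [m]
Rule 1: /m/ before /k/ (velar) → [ŋ]
After rule 1: temmuŋki
Rule 2: no segment meets the rule's conditions; no change.

[temmuŋki]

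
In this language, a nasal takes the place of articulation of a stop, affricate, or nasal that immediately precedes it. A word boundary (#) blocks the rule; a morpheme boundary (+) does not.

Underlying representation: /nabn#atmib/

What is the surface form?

[nabm#atnib]

/n/ after /b/ (labial) → [m]
/m/ after /t/ (alveolar) → [n]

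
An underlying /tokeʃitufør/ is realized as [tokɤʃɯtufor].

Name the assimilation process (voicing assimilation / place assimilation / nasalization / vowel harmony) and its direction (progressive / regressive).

vowel harmony, progressive

/e/→[ɤ] /i/→[ɯ] /ø/→[o].
Vowels agree with the first vowel, so the harmony is progressive.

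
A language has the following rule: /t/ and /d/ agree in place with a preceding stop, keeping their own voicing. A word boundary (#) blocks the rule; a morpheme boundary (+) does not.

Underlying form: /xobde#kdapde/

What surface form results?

[xobbe#kgapbe]

/d/ after /b/ (labial) → [b]
/d/ after /k/ (velar) → [g]
/d/ after /p/ (labial) → [b]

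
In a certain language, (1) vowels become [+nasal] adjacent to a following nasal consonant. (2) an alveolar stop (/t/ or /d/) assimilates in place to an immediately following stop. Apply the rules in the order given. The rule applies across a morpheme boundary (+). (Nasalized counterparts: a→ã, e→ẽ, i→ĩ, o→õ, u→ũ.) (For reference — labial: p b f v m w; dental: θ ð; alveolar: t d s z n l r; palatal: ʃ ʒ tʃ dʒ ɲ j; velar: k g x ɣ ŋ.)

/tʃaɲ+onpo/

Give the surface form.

[tʃãɲ+õnpo]

Rule 1: /a/ before nasal /ɲ/ → [ã]
Rule 1: /o/ before nasal /n/ → [õ]
After rule 1: tʃãɲ+õnpo
Rule 2: no segment meets the rule's conditions; no change.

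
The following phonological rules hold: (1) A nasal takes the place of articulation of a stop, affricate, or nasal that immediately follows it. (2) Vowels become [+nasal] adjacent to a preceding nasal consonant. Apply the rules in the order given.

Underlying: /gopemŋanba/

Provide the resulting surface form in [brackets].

Rule 1: /m/ before /ŋ/ (velar) → [ŋ]
Rule 1: /n/ before /b/ (labial) → [m]
After rule 1: gopeŋŋamba
Rule 2: /a/ after nasal /ŋ/ → [ã]

[gopeŋŋãmba]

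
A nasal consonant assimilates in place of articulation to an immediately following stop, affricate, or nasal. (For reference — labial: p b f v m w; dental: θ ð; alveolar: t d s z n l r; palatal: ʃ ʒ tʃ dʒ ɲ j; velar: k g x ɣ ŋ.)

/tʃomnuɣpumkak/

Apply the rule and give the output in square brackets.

[tʃonnuɣpuŋkak]

/m/ before /n/ (alveolar) → [n]
/m/ before /k/ (velar) → [ŋ]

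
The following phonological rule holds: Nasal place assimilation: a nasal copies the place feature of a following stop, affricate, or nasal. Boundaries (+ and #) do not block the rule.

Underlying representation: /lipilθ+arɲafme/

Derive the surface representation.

no segment meets the rule's conditions; no change.

[lipilθ+arɲafme]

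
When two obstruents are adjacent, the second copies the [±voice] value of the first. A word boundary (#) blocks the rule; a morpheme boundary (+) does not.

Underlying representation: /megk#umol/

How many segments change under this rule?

1

/k/ after /g/ (voiced) → [g]
1 segment changes.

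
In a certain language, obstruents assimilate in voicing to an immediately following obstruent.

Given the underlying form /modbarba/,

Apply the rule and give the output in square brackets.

no segment meets the rule's conditions; no change.

[modbarba]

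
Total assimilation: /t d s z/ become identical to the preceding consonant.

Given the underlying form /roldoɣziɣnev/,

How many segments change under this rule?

/d/ after /l/ → [l] (total assimilation)
/z/ after /ɣ/ → [ɣ] (total assimilation)
2 segments change.

2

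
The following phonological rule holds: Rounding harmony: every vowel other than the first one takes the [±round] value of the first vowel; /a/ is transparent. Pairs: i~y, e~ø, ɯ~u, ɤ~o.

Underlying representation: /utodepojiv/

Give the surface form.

/e/ harmonizes with /u/ ([+round]) → [ø]
/i/ harmonizes with /u/ ([+round]) → [y]

[utodøpojyv]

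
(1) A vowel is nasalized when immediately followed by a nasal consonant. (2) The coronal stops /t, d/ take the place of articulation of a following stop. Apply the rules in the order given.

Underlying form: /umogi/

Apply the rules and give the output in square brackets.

[ũmogi]

Rule 1: /u/ before nasal /m/ → [ũ]
After rule 1: ũmogi
Rule 2: no segment meets the rule's conditions; no change.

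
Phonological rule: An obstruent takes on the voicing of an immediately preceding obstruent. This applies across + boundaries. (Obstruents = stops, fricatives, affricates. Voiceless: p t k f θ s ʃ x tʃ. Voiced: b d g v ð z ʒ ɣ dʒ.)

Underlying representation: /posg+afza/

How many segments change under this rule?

2

/g/ after /s/ (voiceless) → [k]
/z/ after /f/ (voiceless) → [s]
2 segments change.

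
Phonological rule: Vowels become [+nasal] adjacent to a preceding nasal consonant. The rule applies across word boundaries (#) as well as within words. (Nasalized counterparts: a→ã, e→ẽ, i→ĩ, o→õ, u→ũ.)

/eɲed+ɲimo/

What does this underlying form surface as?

/e/ after nasal /ɲ/ → [ẽ]
/i/ after nasal /ɲ/ → [ĩ]
/o/ after nasal /m/ → [õ]

[eɲẽd+ɲĩmõ]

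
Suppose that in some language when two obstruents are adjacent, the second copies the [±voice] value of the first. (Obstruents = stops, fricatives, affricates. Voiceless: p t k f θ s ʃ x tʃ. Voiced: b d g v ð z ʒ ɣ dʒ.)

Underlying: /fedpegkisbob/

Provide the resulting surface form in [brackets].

/p/ after /d/ (voiced) → [b]
/k/ after /g/ (voiced) → [g]
/b/ after /s/ (voiceless) → [p]

[fedbeggispob]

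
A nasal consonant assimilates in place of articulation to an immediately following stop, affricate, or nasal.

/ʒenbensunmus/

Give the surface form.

/n/ before /b/ (labial) → [m]
/n/ before /m/ (labial) → [m]

[ʒembensummus]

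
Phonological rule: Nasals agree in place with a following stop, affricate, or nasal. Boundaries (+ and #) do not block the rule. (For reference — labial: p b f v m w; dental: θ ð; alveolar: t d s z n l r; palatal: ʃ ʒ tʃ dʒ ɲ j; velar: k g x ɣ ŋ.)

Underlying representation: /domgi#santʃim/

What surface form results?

/m/ before /g/ (velar) → [ŋ]
/n/ before /tʃ/ (palatal) → [ɲ]

[doŋgi#saɲtʃim]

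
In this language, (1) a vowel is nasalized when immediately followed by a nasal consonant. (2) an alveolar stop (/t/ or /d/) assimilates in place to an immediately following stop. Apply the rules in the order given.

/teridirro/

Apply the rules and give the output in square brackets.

[teridirro]

Rule 1: no segment meets the rule's conditions; no change.
After rule 1: teridirro
Rule 2: no segment meets the rule's conditions; no change.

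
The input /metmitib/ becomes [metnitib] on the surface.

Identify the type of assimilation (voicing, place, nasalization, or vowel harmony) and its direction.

place assimilation, progressive

/m/→[n].
Each target copies a feature from the preceding segment, so the direction is progressive.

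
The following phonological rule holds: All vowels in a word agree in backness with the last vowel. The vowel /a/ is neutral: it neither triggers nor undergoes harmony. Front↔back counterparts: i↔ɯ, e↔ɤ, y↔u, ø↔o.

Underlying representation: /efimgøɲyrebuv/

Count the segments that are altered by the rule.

5

/e/ harmonizes with /u/ ([+back]) → [ɤ]
/i/ harmonizes with /u/ ([+back]) → [ɯ]
/ø/ harmonizes with /u/ ([+back]) → [o]
/y/ harmonizes with /u/ ([+back]) → [u]
/e/ harmonizes with /u/ ([+back]) → [ɤ]
5 segments change.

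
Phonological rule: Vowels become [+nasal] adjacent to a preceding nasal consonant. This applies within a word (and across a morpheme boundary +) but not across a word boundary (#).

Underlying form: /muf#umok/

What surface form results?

[mũf#umõk]

/u/ after nasal /m/ → [ũ]
/o/ after nasal /m/ → [õ]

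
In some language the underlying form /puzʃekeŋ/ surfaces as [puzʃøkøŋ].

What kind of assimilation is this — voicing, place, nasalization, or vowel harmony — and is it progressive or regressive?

vowel harmony, progressive

/e/→[ø] /e/→[ø].
Vowels agree with the first vowel, so the harmony is progressive.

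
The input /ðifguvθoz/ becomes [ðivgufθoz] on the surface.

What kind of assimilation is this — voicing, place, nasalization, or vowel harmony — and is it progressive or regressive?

voicing assimilation, regressive

/f/→[v] /v/→[f].
Each target copies a feature from the following segment, so the direction is regressive.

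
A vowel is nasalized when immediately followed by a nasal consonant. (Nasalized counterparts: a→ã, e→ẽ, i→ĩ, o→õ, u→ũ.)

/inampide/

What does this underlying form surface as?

[ĩnãmpide]

/i/ before nasal /n/ → [ĩ]
/a/ before nasal /m/ → [ã]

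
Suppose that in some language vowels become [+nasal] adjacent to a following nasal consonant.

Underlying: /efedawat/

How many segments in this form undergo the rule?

No segment meets the rule's conditions.

0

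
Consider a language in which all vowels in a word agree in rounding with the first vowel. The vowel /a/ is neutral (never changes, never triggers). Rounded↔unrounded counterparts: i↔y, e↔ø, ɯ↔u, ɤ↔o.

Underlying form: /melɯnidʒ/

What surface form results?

[melɯnidʒ]

no segment meets the rule's conditions; no change.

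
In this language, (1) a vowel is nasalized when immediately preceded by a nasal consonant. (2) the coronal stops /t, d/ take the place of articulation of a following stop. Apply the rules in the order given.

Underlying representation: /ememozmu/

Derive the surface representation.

Rule 1: /e/ after nasal /m/ → [ẽ]
Rule 1: /o/ after nasal /m/ → [õ]
Rule 1: /u/ after nasal /m/ → [ũ]
After rule 1: emẽmõzmũ
Rule 2: no segment meets the rule's conditions; no change.

[emẽmõzmũ]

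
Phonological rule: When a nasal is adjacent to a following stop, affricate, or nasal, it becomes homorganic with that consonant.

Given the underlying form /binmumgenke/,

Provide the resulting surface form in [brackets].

/n/ before /m/ (labial) → [m]
/m/ before /g/ (velar) → [ŋ]
/n/ before /k/ (velar) → [ŋ]

[bimmuŋgeŋke]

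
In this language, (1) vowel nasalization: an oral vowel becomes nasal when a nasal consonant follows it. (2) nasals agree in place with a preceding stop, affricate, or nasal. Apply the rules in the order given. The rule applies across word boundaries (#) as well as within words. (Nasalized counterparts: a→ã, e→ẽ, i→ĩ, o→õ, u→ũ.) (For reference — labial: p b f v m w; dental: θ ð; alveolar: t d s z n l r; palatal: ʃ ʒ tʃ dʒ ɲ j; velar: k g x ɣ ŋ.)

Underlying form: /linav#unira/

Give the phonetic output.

Rule 1: /i/ before nasal /n/ → [ĩ]
Rule 1: /u/ before nasal /n/ → [ũ]
After rule 1: lĩnav#ũnira
Rule 2: no segment meets the rule's conditions; no change.

[lĩnav#ũnira]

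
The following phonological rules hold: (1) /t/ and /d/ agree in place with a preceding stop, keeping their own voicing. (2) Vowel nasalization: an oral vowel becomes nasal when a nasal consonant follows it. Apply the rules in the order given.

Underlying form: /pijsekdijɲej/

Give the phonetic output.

Rule 1: /d/ after /k/ (velar) → [g]
After rule 1: pijsekgijɲej
Rule 2: no segment meets the rule's conditions; no change.

[pijsekgijɲej]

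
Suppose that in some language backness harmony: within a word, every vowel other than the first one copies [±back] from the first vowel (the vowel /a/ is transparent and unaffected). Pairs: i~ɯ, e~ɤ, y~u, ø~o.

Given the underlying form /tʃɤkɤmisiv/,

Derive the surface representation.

[tʃɤkɤmɯsɯv]

/i/ harmonizes with /ɤ/ ([+back]) → [ɯ]
/i/ harmonizes with /ɤ/ ([+back]) → [ɯ]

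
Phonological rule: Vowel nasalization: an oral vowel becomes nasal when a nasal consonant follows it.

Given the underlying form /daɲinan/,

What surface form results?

/a/ before nasal /ɲ/ → [ã]
/i/ before nasal /n/ → [ĩ]
/a/ before nasal /n/ → [ã]

[dãɲĩnãn]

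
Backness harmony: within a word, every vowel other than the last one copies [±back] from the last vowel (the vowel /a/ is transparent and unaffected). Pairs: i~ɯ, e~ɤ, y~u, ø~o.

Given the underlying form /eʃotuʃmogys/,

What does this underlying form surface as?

[eʃøtyʃmøgys]

/o/ harmonizes with /y/ ([-back]) → [ø]
/u/ harmonizes with /y/ ([-back]) → [y]
/o/ harmonizes with /y/ ([-back]) → [ø]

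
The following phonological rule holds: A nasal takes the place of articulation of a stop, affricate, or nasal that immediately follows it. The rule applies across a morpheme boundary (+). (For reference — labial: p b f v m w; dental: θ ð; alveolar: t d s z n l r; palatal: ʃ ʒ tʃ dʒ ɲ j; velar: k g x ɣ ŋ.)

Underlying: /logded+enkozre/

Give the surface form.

/n/ before /k/ (velar) → [ŋ]

[logded+eŋkozre]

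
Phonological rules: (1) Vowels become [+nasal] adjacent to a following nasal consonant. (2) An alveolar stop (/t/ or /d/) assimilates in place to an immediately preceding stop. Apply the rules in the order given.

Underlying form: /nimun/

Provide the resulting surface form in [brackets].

[nĩmũn]

Rule 1: /i/ before nasal /m/ → [ĩ]
Rule 1: /u/ before nasal /n/ → [ũ]
After rule 1: nĩmũn
Rule 2: no segment meets the rule's conditions; no change.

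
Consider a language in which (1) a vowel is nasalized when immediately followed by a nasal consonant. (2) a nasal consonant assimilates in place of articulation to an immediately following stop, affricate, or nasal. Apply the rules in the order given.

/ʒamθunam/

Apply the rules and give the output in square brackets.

[ʒãmθũnãm]

Rule 1: /a/ before nasal /m/ → [ã]
Rule 1: /u/ before nasal /n/ → [ũ]
Rule 1: /a/ before nasal /m/ → [ã]
After rule 1: ʒãmθũnãm
Rule 2: no segment meets the rule's conditions; no change.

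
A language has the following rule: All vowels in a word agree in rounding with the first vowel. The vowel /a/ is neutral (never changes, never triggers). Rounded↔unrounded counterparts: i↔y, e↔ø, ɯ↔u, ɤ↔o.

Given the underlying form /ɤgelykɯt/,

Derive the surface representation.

[ɤgelikɯt]

/y/ harmonizes with /ɤ/ ([-round]) → [i]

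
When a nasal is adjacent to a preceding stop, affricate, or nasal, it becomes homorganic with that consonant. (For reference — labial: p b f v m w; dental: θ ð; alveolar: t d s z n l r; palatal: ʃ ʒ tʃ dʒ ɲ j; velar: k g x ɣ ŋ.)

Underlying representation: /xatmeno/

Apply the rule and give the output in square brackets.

[xatneno]

/m/ after /t/ (alveolar) → [n]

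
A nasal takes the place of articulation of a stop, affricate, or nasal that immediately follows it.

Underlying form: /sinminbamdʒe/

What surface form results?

[simmimbaɲdʒe]

/n/ before /m/ (labial) → [m]
/n/ before /b/ (labial) → [m]
/m/ before /dʒ/ (palatal) → [ɲ]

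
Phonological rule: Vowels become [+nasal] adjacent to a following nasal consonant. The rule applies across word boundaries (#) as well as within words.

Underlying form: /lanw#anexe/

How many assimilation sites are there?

/a/ before nasal /n/ → [ã]
/a/ before nasal /n/ → [ã]
2 segments change.

2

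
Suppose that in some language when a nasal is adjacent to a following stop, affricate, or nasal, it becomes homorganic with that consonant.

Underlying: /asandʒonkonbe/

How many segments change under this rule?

3

/n/ before /dʒ/ (palatal) → [ɲ]
/n/ before /k/ (velar) → [ŋ]
/n/ before /b/ (labial) → [m]
3 segments change.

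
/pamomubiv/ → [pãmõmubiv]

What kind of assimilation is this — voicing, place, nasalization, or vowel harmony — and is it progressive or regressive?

nasalization, regressive

/a/→[ã] /o/→[õ].
Each target copies a feature from the following segment, so the direction is regressive.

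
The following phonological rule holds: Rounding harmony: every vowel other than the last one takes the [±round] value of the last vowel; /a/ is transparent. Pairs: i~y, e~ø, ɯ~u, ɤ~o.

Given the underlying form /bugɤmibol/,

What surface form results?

[bugomybol]

/ɤ/ harmonizes with /o/ ([+round]) → [o]
/i/ harmonizes with /o/ ([+round]) → [y]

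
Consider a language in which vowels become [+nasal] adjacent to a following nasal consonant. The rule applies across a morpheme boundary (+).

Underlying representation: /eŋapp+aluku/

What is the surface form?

[ẽŋapp+aluku]

/e/ before nasal /ŋ/ → [ẽ]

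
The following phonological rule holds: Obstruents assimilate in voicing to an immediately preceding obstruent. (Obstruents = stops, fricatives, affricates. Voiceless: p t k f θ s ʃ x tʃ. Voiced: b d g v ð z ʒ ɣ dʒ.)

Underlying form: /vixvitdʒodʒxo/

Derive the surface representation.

/v/ after /x/ (voiceless) → [f]
/dʒ/ after /t/ (voiceless) → [tʃ]
/x/ after /dʒ/ (voiced) → [ɣ]

[vixfittʃodʒɣo]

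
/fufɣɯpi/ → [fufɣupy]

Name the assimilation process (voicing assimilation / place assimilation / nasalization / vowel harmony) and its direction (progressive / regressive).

vowel harmony, progressive

/ɯ/→[u] /i/→[y].
Vowels agree with the first vowel, so the harmony is progressive.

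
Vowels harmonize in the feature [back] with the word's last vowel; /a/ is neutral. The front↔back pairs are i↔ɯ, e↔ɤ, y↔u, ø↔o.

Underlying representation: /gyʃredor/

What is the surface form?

[guʃrɤdor]

/y/ harmonizes with /o/ ([+back]) → [u]
/e/ harmonizes with /o/ ([+back]) → [ɤ]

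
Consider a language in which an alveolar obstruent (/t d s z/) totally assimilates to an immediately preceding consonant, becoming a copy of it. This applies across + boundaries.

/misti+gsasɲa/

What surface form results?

/t/ after /s/ → [s] (total assimilation)
/s/ after /g/ → [g] (total assimilation)

[missi+ggasɲa]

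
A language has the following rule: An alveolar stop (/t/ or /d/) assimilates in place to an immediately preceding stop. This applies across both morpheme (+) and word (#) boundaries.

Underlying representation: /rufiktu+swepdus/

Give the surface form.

/t/ after /k/ (velar) → [k]
/d/ after /p/ (labial) → [b]

[rufikku+swepbus]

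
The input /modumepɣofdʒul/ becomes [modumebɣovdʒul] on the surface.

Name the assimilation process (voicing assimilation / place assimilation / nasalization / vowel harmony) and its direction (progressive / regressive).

voicing assimilation, regressive

/p/→[b] /f/→[v].
Each target copies a feature from the following segment, so the direction is regressive.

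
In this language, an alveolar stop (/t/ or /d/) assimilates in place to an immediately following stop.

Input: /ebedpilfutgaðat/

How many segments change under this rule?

2

/d/ before /p/ (labial) → [b]
/t/ before /g/ (velar) → [k]
2 segments change.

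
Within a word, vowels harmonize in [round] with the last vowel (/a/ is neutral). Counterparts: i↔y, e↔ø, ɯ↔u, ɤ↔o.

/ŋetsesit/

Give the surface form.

no segment meets the rule's conditions; no change.

[ŋetsesit]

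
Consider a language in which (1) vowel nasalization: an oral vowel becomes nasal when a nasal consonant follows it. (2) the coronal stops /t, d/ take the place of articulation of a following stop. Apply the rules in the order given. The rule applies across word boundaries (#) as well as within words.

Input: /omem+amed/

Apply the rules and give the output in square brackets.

[õmẽm+ãmed]

Rule 1: /o/ before nasal /m/ → [õ]
Rule 1: /e/ before nasal /m/ → [ẽ]
Rule 1: /a/ before nasal /m/ → [ã]
After rule 1: õmẽm+ãmed
Rule 2: no segment meets the rule's conditions; no change.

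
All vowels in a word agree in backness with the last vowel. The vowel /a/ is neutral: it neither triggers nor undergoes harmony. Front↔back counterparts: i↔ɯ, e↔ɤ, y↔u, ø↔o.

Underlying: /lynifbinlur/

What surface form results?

[lunɯfbɯnlur]

/y/ harmonizes with /u/ ([+back]) → [u]
/i/ harmonizes with /u/ ([+back]) → [ɯ]
/i/ harmonizes with /u/ ([+back]) → [ɯ]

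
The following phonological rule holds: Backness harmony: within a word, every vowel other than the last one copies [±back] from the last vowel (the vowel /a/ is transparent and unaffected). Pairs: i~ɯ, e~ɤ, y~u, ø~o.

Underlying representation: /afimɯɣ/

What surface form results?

[afɯmɯɣ]

/i/ harmonizes with /ɯ/ ([+back]) → [ɯ]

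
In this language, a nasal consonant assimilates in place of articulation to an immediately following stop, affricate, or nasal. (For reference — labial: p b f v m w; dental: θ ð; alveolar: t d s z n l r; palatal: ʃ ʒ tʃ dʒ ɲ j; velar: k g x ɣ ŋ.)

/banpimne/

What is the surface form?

[bampinne]

/n/ before /p/ (labial) → [m]
/m/ before /n/ (alveolar) → [n]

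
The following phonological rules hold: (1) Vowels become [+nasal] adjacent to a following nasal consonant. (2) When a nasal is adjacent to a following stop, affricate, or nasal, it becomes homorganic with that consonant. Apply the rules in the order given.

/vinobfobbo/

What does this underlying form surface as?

Rule 1: /i/ before nasal /n/ → [ĩ]
After rule 1: vĩnobfobbo
Rule 2: no segment meets the rule's conditions; no change.

[vĩnobfobbo]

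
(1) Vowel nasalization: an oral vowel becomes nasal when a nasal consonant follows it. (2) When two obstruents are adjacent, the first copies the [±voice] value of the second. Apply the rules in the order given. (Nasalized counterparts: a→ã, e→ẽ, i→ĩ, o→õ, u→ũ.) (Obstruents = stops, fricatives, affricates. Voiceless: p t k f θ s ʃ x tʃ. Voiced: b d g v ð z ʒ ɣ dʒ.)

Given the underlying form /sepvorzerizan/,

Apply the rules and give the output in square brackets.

Rule 1: /a/ before nasal /n/ → [ã]
After rule 1: sepvorzerizãn
Rule 2: /p/ before /v/ (voiced) → [b]

[sebvorzerizãn]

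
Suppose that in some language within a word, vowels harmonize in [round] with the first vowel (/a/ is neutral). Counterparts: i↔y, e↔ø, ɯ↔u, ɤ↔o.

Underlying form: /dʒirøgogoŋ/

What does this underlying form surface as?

/ø/ harmonizes with /i/ ([-round]) → [e]
/o/ harmonizes with /i/ ([-round]) → [ɤ]
/o/ harmonizes with /i/ ([-round]) → [ɤ]

[dʒiregɤgɤŋ]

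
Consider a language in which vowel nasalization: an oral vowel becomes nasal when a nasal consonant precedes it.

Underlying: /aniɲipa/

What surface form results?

/i/ after nasal /n/ → [ĩ]
/i/ after nasal /ɲ/ → [ĩ]

[anĩɲĩpa]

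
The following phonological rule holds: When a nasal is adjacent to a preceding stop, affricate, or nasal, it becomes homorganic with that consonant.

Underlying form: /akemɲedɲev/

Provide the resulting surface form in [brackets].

/ɲ/ after /m/ (labial) → [m]
/ɲ/ after /d/ (alveolar) → [n]

[akemmednev]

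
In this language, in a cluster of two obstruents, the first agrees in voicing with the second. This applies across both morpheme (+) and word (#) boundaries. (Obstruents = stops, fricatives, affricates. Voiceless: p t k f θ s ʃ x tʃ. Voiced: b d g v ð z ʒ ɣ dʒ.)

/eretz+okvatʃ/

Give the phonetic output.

/t/ before /z/ (voiced) → [d]
/k/ before /v/ (voiced) → [g]

[eredz+ogvatʃ]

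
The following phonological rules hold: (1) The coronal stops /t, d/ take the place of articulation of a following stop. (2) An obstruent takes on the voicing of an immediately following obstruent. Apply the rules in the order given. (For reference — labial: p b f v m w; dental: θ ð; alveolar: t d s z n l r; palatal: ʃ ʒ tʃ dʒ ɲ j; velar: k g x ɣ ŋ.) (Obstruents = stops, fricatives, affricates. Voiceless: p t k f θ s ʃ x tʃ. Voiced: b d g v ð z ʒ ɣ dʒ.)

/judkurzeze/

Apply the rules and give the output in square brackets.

[jukkurzeze]

Rule 1: /d/ before /k/ (velar) → [g]
After rule 1: jugkurzeze
Rule 2: /g/ before /k/ (voiceless) → [k]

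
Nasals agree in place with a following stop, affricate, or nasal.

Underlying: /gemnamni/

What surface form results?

/m/ before /n/ (alveolar) → [n]
/m/ before /n/ (alveolar) → [n]

[gennanni]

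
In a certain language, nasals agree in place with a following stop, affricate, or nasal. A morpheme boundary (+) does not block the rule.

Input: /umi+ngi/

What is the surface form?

/n/ before /g/ (velar) → [ŋ]

[umi+ŋgi]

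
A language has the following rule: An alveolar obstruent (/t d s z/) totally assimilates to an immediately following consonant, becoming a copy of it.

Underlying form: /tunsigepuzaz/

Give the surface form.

no segment meets the rule's conditions; no change.

[tunsigepuzaz]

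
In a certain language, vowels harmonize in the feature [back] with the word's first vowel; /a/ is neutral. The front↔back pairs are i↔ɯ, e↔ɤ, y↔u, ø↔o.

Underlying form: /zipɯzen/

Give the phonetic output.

/ɯ/ harmonizes with /i/ ([-back]) → [i]

[zipizen]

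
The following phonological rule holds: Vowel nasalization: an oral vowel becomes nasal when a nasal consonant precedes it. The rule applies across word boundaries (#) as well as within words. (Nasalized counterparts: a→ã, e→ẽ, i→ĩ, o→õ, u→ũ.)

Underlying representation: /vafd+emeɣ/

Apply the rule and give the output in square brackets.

/e/ after nasal /m/ → [ẽ]

[vafd+emẽɣ]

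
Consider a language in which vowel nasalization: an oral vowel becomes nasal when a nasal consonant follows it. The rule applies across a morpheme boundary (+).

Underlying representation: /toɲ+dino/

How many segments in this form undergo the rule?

2

/o/ before nasal /ɲ/ → [õ]
/i/ before nasal /n/ → [ĩ]
2 segments change.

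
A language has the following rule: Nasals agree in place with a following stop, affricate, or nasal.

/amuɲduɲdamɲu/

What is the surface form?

[amundundaɲɲu]

/ɲ/ before /d/ (alveolar) → [n]
/ɲ/ before /d/ (alveolar) → [n]
/m/ before /ɲ/ (palatal) → [ɲ]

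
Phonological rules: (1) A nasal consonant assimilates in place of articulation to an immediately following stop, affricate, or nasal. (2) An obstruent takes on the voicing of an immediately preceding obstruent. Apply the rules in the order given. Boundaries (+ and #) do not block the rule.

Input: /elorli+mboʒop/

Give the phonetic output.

Rule 1: no segment meets the rule's conditions; no change.
After rule 1: elorli+mboʒop
Rule 2: no segment meets the rule's conditions; no change.

[elorli+mboʒop]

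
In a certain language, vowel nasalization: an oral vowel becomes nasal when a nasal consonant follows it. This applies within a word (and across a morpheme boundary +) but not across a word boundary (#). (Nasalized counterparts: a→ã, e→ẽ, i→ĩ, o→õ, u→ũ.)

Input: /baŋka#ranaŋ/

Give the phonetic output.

/a/ before nasal /ŋ/ → [ã]
/a/ before nasal /n/ → [ã]
/a/ before nasal /ŋ/ → [ã]

[bãŋka#rãnãŋ]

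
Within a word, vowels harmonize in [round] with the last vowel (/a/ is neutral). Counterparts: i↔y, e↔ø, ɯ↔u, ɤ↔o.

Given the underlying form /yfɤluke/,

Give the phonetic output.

/y/ harmonizes with /e/ ([-round]) → [i]
/u/ harmonizes with /e/ ([-round]) → [ɯ]

[ifɤlɯke]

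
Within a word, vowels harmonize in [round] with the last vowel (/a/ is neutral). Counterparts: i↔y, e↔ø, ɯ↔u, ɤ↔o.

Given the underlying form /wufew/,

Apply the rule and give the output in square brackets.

/u/ harmonizes with /e/ ([-round]) → [ɯ]

[wɯfew]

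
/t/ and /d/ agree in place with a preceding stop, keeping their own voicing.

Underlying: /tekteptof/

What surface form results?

[tekkeppof]

/t/ after /k/ (velar) → [k]
/t/ after /p/ (labial) → [p]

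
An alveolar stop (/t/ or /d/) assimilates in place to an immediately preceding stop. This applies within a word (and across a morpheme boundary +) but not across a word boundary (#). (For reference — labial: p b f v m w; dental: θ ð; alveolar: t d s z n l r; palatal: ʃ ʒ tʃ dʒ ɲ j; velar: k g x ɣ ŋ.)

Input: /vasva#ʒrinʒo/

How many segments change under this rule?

No segment meets the rule's conditions.

0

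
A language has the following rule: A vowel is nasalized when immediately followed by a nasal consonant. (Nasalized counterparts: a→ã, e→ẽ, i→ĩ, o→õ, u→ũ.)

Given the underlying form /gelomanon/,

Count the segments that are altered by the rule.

3

/o/ before nasal /m/ → [õ]
/a/ before nasal /n/ → [ã]
/o/ before nasal /n/ → [õ]
3 segments change.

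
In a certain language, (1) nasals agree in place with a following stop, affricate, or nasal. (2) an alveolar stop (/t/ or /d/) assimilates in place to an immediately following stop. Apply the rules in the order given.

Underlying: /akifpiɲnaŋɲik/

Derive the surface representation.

Rule 1: /ɲ/ before /n/ (alveolar) → [n]
Rule 1: /ŋ/ before /ɲ/ (palatal) → [ɲ]
After rule 1: akifpinnaɲɲik
Rule 2: no segment meets the rule's conditions; no change.

[akifpinnaɲɲik]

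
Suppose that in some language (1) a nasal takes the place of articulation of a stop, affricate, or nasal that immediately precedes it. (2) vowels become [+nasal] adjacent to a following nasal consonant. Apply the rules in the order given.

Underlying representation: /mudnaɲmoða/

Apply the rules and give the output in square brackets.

[mudnãɲɲoða]

Rule 1: /m/ after /ɲ/ (palatal) → [ɲ]
After rule 1: mudnaɲɲoða
Rule 2: /a/ before nasal /ɲ/ → [ã]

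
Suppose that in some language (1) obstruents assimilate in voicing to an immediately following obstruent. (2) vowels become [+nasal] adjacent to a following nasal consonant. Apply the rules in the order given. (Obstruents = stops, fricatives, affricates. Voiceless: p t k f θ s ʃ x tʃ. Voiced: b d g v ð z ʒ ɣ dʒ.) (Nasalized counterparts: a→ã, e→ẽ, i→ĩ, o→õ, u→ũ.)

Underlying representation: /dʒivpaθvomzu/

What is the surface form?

[dʒifpaðvõmzu]

Rule 1: /v/ before /p/ (voiceless) → [f]
Rule 1: /θ/ before /v/ (voiced) → [ð]
After rule 1: dʒifpaðvomzu
Rule 2: /o/ before nasal /m/ → [õ]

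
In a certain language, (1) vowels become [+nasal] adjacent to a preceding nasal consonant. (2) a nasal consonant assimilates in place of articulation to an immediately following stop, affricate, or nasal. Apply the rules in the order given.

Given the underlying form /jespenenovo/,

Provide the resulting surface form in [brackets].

Rule 1: /e/ after nasal /n/ → [ẽ]
Rule 1: /o/ after nasal /n/ → [õ]
After rule 1: jespenẽnõvo
Rule 2: no segment meets the rule's conditions; no change.

[jespenẽnõvo]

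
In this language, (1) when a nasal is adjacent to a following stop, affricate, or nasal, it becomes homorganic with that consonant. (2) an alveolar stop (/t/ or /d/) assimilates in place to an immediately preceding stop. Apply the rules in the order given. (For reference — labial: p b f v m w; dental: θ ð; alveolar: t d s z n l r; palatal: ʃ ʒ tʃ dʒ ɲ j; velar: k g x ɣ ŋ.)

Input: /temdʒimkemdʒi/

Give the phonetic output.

[teɲdʒiŋkeɲdʒi]

Rule 1: /m/ before /dʒ/ (palatal) → [ɲ]
Rule 1: /m/ before /k/ (velar) → [ŋ]
Rule 1: /m/ before /dʒ/ (palatal) → [ɲ]
After rule 1: teɲdʒiŋkeɲdʒi
Rule 2: no segment meets the rule's conditions; no change.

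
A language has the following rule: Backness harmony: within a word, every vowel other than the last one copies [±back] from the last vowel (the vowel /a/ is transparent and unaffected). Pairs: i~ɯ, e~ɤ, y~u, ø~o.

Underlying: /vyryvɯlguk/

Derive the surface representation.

[vuruvɯlguk]

/y/ harmonizes with /u/ ([+back]) → [u]
/y/ harmonizes with /u/ ([+back]) → [u]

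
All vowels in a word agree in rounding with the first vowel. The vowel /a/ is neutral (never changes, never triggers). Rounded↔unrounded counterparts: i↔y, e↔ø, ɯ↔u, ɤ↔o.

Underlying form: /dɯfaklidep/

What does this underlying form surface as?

[dɯfaklidep]

no segment meets the rule's conditions; no change.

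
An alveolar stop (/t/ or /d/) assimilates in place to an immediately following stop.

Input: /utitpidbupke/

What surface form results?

/t/ before /p/ (labial) → [p]
/d/ before /b/ (labial) → [b]

[utippibbupke]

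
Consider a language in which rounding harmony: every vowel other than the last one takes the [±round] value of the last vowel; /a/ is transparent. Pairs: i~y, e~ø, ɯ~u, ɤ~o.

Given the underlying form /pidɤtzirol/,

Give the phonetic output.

/i/ harmonizes with /o/ ([+round]) → [y]
/ɤ/ harmonizes with /o/ ([+round]) → [o]
/i/ harmonizes with /o/ ([+round]) → [y]

[pydotzyrol]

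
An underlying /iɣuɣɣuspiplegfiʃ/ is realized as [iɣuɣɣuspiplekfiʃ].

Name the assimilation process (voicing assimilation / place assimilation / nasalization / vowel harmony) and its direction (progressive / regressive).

voicing assimilation, regressive

/g/→[k].
Each target copies a feature from the following segment, so the direction is regressive.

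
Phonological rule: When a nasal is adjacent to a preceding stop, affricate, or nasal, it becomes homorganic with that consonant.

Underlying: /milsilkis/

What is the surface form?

[milsilkis]

no segment meets the rule's conditions; no change.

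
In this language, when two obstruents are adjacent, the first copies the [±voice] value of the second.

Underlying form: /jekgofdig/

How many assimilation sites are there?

2

/k/ before /g/ (voiced) → [g]
/f/ before /d/ (voiced) → [v]
2 segments change.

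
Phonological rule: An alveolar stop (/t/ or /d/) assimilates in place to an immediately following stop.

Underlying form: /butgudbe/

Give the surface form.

/t/ before /g/ (velar) → [k]
/d/ before /b/ (labial) → [b]

[bukgubbe]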